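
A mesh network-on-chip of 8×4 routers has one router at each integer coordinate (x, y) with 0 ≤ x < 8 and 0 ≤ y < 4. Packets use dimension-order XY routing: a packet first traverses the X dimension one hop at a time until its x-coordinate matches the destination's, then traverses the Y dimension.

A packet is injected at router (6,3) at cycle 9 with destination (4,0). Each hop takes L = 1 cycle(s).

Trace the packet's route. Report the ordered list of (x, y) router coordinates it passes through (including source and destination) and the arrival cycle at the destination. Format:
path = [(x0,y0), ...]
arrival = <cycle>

src (6,3)  cyc=9
W→(5,3)  cyc=10
W→(4,3)  cyc=11
S→(4,2)  cyc=12
S→(4,1)  cyc=13
S→(4,0)  cyc=14

path = [(6,3), (5,3), (4,3), (4,2), (4,1), (4,0)]
arrival = 14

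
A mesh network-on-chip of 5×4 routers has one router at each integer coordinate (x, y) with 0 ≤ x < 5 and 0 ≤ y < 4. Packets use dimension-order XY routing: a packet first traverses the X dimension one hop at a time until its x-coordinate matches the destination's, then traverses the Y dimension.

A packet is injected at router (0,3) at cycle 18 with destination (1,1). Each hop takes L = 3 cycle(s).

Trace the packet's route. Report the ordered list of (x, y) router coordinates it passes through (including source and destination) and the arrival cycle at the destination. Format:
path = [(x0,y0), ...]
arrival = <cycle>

path = [(0,3), (1,3), (1,2), (1,1)]
arrival = 27

  0. router=(0,3) cycle=18 (inject)
  1. router=(1,3) cycle=21 dir=E
  2. router=(1,2) cycle=24 dir=S
  3. router=(1,1) cycle=27 dir=S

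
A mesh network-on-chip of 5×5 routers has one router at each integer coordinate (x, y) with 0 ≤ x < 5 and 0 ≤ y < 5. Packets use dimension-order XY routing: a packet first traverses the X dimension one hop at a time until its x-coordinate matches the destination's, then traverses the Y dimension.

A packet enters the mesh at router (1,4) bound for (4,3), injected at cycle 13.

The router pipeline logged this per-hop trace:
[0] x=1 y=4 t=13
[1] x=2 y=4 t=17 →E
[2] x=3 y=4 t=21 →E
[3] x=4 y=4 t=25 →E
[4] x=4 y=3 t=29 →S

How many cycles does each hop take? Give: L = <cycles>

Δcyc across hop 0→1: 17 − 13 = 4.
One hop costs L cycles, so L = 4.

L = 4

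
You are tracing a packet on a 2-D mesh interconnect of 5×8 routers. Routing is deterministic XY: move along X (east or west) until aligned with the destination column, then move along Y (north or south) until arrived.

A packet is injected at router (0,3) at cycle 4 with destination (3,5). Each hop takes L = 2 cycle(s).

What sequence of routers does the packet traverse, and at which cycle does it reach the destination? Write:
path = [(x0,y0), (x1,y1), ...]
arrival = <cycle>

[0] x=0 y=3 t=4
[1] x=1 y=3 t=6 →E
[2] x=2 y=3 t=8 →E
[3] x=3 y=3 t=10 →E
[4] x=3 y=4 t=12 →N
[5] x=3 y=5 t=14 →N

path = [(0,3), (1,3), (2,3), (3,3), (3,4), (3,5)]
arrival = 14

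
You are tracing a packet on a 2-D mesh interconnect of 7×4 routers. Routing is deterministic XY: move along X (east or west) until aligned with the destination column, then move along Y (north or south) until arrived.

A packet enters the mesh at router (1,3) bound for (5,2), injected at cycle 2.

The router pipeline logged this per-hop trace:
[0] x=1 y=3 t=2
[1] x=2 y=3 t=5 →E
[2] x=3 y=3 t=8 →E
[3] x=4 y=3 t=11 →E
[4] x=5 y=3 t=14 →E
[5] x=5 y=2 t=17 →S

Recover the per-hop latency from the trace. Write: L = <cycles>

L = 3

cyc[1] − cyc[0] = 5 − 2 = 3.
One hop costs L cycles, so L = 3.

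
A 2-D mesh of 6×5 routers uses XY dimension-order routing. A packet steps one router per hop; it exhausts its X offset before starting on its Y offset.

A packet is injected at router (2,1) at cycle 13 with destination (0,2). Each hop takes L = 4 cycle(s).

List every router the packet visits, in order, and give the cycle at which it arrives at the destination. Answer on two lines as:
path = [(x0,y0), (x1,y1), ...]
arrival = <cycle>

hop 0: (2,1) @ cyc 13
hop 1: (1,1) @ cyc 17  [W]
hop 2: (0,1) @ cyc 21  [W]
hop 3: (0,2) @ cyc 25  [N]

path = [(2,1), (1,1), (0,1), (0,2)]
arrival = 25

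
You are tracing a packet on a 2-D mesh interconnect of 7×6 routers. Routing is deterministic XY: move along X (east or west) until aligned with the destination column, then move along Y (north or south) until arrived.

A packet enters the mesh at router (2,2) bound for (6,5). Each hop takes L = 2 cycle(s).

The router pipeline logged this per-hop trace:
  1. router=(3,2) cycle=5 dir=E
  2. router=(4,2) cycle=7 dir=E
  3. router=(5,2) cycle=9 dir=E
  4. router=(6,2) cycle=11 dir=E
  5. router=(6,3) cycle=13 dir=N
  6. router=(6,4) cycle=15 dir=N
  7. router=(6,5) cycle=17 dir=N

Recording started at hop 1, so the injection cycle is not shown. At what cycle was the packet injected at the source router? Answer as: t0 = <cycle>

The first recorded entry is hop 1 at cycle 5.
Therefore t0 = 5 − L = 3.

t0 = 3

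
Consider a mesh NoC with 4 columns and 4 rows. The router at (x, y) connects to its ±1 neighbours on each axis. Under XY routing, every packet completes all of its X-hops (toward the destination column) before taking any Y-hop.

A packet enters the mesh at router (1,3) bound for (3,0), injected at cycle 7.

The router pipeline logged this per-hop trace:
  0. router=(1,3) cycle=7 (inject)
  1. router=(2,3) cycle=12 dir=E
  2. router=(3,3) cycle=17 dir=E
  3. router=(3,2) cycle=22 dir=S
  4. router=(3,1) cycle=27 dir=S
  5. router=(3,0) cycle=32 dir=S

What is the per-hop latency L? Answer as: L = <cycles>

L = 5

Between hops 0 and 1 the cycle counter advances 12 − 7 = 5.
One hop costs L cycles, so L = 5.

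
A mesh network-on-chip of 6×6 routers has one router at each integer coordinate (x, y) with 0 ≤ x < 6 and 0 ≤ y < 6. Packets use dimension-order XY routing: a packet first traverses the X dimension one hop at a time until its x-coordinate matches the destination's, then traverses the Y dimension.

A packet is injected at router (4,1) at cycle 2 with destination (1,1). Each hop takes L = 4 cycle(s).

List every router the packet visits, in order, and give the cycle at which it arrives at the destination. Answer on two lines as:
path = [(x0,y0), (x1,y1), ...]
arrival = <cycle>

[0] x=4 y=1 t=2
[1] x=3 y=1 t=6 →W
[2] x=2 y=1 t=10 →W
[3] x=1 y=1 t=14 →W

path = [(4,1), (3,1), (2,1), (1,1)]
arrival = 14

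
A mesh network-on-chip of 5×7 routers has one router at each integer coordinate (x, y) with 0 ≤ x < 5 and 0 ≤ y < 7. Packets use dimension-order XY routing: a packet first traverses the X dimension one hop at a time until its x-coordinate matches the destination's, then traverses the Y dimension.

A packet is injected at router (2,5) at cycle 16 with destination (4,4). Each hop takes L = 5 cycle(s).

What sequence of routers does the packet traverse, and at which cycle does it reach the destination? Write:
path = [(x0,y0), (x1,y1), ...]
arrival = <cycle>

path = [(2,5), (3,5), (4,5), (4,4)]
arrival = 31

hop 0: (2,5) @ cyc 16
hop 1: (3,5) @ cyc 21  [E]
hop 2: (4,5) @ cyc 26  [E]
hop 3: (4,4) @ cyc 31  [S]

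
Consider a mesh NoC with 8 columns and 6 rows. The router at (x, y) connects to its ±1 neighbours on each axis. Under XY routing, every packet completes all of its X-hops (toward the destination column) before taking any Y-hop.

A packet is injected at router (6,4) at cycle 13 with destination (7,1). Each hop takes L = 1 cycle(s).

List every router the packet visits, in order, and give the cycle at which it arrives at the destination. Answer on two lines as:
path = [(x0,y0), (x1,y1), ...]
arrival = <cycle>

src (6,4)  cyc=13
E→(7,4)  cyc=14
S→(7,3)  cyc=15
S→(7,2)  cyc=16
S→(7,1)  cyc=17

path = [(6,4), (7,4), (7,3), (7,2), (7,1)]
arrival = 17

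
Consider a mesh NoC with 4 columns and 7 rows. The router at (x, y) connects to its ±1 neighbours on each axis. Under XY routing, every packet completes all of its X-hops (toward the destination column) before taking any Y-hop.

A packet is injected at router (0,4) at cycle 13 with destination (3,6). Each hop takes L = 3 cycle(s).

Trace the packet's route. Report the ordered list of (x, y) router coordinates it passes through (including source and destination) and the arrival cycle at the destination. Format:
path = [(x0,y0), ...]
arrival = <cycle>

hop 0: (0,4) @ cyc 13
hop 1: (1,4) @ cyc 16  [E]
hop 2: (2,4) @ cyc 19  [E]
hop 3: (3,4) @ cyc 22  [E]
hop 4: (3,5) @ cyc 25  [N]
hop 5: (3,6) @ cyc 28  [N]

path = [(0,4), (1,4), (2,4), (3,4), (3,5), (3,6)]
arrival = 28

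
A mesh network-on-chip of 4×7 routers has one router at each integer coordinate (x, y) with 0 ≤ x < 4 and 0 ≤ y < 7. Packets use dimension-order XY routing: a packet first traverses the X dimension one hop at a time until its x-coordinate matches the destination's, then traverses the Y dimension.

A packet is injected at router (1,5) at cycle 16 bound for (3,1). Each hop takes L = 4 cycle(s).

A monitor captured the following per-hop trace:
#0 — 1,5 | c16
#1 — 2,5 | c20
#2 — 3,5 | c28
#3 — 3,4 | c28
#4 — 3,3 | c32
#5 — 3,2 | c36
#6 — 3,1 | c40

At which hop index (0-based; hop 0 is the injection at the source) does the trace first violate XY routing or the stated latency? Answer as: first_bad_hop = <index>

first_bad_hop = 2

hop 1: step (+1,+0), +4 cyc — ok
hop 2: step (+1,+0), +8 cyc — BAD: Δcyc=8≠L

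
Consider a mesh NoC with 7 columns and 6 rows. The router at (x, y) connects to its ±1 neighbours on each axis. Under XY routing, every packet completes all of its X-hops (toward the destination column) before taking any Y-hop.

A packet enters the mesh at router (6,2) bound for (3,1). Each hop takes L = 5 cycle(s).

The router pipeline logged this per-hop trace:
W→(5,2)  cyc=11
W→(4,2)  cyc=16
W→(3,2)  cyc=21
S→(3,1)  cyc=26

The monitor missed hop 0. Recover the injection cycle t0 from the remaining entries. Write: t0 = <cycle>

t0 = 6

cyc[1] = 11 and cyc[k] = t0 + k·L for every k.
So t0 = 11 − 1·5 = 6.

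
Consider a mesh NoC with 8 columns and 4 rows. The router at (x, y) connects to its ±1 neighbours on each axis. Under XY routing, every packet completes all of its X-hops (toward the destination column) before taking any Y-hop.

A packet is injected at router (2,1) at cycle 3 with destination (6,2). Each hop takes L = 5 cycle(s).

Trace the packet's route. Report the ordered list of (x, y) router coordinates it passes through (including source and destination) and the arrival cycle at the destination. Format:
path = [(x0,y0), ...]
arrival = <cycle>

path = [(2,1), (3,1), (4,1), (5,1), (6,1), (6,2)]
arrival = 28

src (2,1)  cyc=3
E→(3,1)  cyc=8
E→(4,1)  cyc=13
E→(5,1)  cyc=18
E→(6,1)  cyc=23
N→(6,2)  cyc=28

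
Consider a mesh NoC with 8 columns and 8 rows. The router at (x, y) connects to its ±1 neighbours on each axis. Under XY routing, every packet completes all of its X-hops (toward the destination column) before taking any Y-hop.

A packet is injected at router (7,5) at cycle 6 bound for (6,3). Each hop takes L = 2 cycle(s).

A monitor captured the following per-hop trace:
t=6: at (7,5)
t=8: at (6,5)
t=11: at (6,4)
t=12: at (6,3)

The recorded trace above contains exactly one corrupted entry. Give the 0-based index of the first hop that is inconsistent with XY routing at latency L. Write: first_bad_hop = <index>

check 1→ d=(-1,0) cyc+2: ok
check 2→ d=(0,-1) cyc+3: BAD: Δcyc=3≠L

first_bad_hop = 2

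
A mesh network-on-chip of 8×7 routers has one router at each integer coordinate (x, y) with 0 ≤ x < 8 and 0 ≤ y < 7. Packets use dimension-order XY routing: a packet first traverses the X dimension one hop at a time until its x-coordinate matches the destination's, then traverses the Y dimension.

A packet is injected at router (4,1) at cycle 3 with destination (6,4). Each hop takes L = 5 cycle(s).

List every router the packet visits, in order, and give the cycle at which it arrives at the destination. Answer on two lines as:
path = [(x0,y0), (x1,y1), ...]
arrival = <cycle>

src (4,1)  cyc=3
E→(5,1)  cyc=8
E→(6,1)  cyc=13
N→(6,2)  cyc=18
N→(6,3)  cyc=23
N→(6,4)  cyc=28

path = [(4,1), (5,1), (6,1), (6,2), (6,3), (6,4)]
arrival = 28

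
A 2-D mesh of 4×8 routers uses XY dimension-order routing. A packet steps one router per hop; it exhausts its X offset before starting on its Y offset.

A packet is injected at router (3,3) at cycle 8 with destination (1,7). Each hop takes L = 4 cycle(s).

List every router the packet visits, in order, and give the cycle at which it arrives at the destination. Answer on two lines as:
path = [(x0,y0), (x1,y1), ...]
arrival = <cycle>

hop 0: (3,3) @ cyc 8
hop 1: (2,3) @ cyc 12  [W]
hop 2: (1,3) @ cyc 16  [W]
hop 3: (1,4) @ cyc 20  [N]
hop 4: (1,5) @ cyc 24  [N]
hop 5: (1,6) @ cyc 28  [N]
hop 6: (1,7) @ cyc 32  [N]

path = [(3,3), (2,3), (1,3), (1,4), (1,5), (1,6), (1,7)]
arrival = 32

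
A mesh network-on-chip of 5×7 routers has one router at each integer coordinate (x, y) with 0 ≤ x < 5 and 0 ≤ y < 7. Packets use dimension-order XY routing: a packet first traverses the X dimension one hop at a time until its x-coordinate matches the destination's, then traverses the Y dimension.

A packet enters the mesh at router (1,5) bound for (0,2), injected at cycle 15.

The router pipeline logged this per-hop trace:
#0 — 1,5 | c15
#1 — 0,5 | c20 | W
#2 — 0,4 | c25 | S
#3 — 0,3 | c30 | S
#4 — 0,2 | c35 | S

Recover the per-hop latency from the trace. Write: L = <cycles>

cyc[1] − cyc[0] = 20 − 15 = 5.
Per-hop latency L = Δcyc = 5.

L = 5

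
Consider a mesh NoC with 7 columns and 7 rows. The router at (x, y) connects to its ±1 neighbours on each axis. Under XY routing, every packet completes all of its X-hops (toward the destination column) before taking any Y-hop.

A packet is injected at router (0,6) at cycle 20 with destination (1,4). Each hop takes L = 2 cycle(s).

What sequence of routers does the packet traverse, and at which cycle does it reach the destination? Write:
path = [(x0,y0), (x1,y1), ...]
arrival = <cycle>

path = [(0,6), (1,6), (1,5), (1,4)]
arrival = 26

#0 — 0,6 | c20
#1 — 1,6 | c22 | E
#2 — 1,5 | c24 | S
#3 — 1,4 | c26 | S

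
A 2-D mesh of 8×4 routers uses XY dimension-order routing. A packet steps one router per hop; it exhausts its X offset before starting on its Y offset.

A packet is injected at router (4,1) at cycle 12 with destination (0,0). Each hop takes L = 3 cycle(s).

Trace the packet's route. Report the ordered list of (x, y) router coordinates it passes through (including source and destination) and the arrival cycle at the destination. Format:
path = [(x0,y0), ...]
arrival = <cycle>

path = [(4,1), (3,1), (2,1), (1,1), (0,1), (0,0)]
arrival = 27

#0 — 4,1 | c12
#1 — 3,1 | c15 | W
#2 — 2,1 | c18 | W
#3 — 1,1 | c21 | W
#4 — 0,1 | c24 | W
#5 — 0,0 | c27 | S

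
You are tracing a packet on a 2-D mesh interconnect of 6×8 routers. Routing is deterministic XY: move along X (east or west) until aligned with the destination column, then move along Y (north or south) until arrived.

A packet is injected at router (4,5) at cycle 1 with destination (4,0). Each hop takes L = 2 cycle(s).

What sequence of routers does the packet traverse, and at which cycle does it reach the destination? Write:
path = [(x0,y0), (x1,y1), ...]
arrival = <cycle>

t=1: at (4,5)
t=3: at (4,4) after S
t=5: at (4,3) after S
t=7: at (4,2) after S
t=9: at (4,1) after S
t=11: at (4,0) after S

path = [(4,5), (4,4), (4,3), (4,2), (4,1), (4,0)]
arrival = 11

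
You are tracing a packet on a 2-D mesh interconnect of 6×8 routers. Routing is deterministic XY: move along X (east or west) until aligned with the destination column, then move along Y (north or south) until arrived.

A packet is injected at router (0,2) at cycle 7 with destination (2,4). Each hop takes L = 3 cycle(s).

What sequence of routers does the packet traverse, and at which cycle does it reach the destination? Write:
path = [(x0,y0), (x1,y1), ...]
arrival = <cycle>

[0] x=0 y=2 t=7
[1] x=1 y=2 t=10 →E
[2] x=2 y=2 t=13 →E
[3] x=2 y=3 t=16 →N
[4] x=2 y=4 t=19 →N

path = [(0,2), (1,2), (2,2), (2,3), (2,4)]
arrival = 19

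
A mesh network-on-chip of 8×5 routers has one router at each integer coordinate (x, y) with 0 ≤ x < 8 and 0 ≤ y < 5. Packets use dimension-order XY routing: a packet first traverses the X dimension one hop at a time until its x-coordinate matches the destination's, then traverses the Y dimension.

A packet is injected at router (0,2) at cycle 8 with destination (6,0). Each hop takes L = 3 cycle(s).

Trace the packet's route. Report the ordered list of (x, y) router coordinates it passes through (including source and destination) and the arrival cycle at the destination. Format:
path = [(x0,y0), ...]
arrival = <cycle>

path = [(0,2), (1,2), (2,2), (3,2), (4,2), (5,2), (6,2), (6,1), (6,0)]
arrival = 32

hop 0: (0,2) @ cyc 8
hop 1: (1,2) @ cyc 11  [E]
hop 2: (2,2) @ cyc 14  [E]
hop 3: (3,2) @ cyc 17  [E]
hop 4: (4,2) @ cyc 20  [E]
hop 5: (5,2) @ cyc 23  [E]
hop 6: (6,2) @ cyc 26  [E]
hop 7: (6,1) @ cyc 29  [S]
hop 8: (6,0) @ cyc 32  [S]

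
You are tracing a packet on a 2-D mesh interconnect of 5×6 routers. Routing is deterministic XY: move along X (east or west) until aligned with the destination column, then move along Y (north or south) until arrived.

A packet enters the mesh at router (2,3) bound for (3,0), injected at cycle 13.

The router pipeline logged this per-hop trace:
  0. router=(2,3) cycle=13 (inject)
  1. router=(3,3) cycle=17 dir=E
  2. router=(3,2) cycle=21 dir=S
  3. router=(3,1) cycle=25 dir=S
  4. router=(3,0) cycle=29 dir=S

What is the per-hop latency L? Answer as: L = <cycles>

L = 4

cyc[1] − cyc[0] = 17 − 13 = 4.
Per-hop latency L = Δcyc = 4.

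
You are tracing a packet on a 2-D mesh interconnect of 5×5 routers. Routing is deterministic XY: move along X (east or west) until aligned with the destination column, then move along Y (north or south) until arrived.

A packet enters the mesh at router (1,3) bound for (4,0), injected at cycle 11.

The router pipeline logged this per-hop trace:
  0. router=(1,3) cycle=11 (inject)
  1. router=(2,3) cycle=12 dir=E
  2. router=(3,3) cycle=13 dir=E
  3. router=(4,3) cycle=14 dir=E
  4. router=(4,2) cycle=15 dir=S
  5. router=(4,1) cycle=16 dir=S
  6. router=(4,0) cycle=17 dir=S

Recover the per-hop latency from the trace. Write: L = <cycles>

Between hops 0 and 1 the cycle counter advances 12 − 11 = 1.
One hop costs L cycles, so L = 1.

L = 1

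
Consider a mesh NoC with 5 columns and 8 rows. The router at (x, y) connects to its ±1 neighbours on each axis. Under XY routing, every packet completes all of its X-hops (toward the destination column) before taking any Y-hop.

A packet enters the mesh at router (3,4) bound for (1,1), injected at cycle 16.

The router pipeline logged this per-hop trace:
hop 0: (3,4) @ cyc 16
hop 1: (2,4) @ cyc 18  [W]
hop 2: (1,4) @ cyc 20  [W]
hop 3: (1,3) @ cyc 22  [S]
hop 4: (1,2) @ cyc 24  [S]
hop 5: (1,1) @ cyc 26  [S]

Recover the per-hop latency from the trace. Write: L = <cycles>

L = 2

Δcyc across hop 0→1: 18 − 16 = 2.
Each hop adds L, hence L = 2.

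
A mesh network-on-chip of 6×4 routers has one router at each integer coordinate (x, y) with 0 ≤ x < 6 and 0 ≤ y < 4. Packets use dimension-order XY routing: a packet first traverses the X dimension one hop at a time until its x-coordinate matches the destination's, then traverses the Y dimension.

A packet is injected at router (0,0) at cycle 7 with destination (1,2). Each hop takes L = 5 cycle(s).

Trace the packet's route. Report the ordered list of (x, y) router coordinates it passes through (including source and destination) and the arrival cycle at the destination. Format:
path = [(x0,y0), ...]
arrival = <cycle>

path = [(0,0), (1,0), (1,1), (1,2)]
arrival = 22

#0 — 0,0 | c7
#1 — 1,0 | c12 | E
#2 — 1,1 | c17 | N
#3 — 1,2 | c22 | N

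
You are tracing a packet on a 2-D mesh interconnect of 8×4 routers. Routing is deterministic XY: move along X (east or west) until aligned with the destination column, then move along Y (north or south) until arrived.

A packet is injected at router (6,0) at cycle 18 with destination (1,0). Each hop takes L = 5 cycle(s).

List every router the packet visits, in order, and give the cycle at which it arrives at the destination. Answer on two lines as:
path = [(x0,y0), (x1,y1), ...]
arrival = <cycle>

t=18: at (6,0)
t=23: at (5,0) after W
t=28: at (4,0) after W
t=33: at (3,0) after W
t=38: at (2,0) after W
t=43: at (1,0) after W

path = [(6,0), (5,0), (4,0), (3,0), (2,0), (1,0)]
arrival = 43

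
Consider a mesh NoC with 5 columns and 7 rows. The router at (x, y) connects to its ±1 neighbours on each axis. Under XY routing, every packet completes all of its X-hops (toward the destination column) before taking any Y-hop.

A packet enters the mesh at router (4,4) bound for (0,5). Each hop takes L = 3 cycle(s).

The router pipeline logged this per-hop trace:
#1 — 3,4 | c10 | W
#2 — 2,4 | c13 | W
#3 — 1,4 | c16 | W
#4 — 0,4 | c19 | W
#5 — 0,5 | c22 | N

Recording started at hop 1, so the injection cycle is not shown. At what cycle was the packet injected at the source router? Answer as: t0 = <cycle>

At hop 1 the cycle is 10; in general cyc_k = t0 + kL.
Subtract one hop: t0 = 10 − 3 = 7.

t0 = 7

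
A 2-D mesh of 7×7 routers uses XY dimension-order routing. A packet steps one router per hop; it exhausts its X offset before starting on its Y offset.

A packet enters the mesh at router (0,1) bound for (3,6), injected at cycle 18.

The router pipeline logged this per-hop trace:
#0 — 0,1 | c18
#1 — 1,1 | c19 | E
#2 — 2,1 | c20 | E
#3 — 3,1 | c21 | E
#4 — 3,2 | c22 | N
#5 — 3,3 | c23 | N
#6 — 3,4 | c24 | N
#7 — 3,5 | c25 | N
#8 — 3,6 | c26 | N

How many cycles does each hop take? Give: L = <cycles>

L = 1

Between hops 0 and 1 the cycle counter advances 19 − 18 = 1.
That increment is L by definition: L = 1.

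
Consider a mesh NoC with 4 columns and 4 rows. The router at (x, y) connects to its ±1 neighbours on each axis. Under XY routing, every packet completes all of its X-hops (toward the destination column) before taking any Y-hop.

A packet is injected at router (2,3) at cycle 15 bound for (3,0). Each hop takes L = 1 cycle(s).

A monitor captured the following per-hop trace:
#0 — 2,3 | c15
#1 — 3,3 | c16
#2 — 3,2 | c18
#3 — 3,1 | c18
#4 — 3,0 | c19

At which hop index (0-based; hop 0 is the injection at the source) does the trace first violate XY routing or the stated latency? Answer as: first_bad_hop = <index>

hop 1: step (+1,+0), +1 cyc — ok
hop 2: step (+0,-1), +2 cyc — BAD: Δcyc=2≠L

first_bad_hop = 2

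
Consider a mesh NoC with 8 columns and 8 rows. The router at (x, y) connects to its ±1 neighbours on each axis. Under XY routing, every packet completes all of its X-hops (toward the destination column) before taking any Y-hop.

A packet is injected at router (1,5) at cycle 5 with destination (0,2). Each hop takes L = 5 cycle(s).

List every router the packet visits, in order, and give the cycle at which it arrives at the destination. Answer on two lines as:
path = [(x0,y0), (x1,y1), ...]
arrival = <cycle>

t=5: at (1,5)
t=10: at (0,5) after W
t=15: at (0,4) after S
t=20: at (0,3) after S
t=25: at (0,2) after S

path = [(1,5), (0,5), (0,4), (0,3), (0,2)]
arrival = 25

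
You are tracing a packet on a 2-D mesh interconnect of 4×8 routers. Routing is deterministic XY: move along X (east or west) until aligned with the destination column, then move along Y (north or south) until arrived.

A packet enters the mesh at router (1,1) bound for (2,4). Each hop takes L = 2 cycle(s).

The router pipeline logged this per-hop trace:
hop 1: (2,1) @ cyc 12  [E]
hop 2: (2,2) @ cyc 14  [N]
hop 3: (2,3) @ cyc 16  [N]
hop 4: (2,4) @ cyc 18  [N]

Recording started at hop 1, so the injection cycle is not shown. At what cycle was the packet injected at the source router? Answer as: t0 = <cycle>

t0 = 10

Hop 1 reached at cycle 12; hop k is at t0 + k·L.
So t0 = 12 − 1·2 = 10.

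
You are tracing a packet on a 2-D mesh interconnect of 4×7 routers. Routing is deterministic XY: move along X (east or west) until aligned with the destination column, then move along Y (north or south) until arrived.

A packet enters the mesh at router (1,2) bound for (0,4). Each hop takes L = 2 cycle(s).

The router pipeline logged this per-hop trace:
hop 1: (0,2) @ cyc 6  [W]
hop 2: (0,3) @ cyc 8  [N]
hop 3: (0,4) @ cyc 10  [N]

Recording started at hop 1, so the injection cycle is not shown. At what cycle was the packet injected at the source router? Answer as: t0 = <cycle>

t0 = 4

The first recorded entry is hop 1 at cycle 6.
So t0 = 6 − 1·2 = 4.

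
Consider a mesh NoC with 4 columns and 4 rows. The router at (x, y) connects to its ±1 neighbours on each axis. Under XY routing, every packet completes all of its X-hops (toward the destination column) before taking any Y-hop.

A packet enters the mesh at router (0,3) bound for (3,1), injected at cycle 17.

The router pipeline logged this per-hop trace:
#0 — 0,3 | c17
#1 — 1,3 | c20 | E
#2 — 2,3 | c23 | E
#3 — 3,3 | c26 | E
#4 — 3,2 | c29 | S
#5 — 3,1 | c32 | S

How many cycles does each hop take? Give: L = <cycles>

L = 3

Δcyc across hop 0→1: 20 − 17 = 3.
Each hop adds L, hence L = 3.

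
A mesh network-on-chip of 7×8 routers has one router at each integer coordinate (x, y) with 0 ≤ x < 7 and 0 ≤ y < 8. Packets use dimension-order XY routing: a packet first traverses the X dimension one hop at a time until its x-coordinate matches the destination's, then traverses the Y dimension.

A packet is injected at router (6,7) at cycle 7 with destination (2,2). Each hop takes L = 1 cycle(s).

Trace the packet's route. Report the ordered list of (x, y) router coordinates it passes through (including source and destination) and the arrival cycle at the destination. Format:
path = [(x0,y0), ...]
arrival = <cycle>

path = [(6,7), (5,7), (4,7), (3,7), (2,7), (2,6), (2,5), (2,4), (2,3), (2,2)]
arrival = 16

[0] x=6 y=7 t=7
[1] x=5 y=7 t=8 →W
[2] x=4 y=7 t=9 →W
[3] x=3 y=7 t=10 →W
[4] x=2 y=7 t=11 →W
[5] x=2 y=6 t=12 →S
[6] x=2 y=5 t=13 →S
[7] x=2 y=4 t=14 →S
[8] x=2 y=3 t=15 →S
[9] x=2 y=2 t=16 →S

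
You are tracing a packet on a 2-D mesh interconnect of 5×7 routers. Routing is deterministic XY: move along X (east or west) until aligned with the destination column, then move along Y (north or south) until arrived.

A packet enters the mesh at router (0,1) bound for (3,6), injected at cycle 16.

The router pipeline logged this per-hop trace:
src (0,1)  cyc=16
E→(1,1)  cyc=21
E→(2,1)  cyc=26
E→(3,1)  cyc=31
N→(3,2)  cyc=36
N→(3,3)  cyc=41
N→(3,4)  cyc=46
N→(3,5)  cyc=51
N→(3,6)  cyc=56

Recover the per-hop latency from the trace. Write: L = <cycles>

L = 5

Between hops 0 and 1 the cycle counter advances 21 − 16 = 5.
Each hop adds L, hence L = 5.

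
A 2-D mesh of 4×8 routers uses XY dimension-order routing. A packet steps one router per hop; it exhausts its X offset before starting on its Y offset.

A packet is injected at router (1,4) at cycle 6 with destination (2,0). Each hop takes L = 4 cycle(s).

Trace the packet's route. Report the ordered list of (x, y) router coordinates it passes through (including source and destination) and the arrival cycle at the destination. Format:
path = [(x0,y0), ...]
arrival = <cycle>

path = [(1,4), (2,4), (2,3), (2,2), (2,1), (2,0)]
arrival = 26

  0. router=(1,4) cycle=6 (inject)
  1. router=(2,4) cycle=10 dir=E
  2. router=(2,3) cycle=14 dir=S
  3. router=(2,2) cycle=18 dir=S
  4. router=(2,1) cycle=22 dir=S
  5. router=(2,0) cycle=26 dir=S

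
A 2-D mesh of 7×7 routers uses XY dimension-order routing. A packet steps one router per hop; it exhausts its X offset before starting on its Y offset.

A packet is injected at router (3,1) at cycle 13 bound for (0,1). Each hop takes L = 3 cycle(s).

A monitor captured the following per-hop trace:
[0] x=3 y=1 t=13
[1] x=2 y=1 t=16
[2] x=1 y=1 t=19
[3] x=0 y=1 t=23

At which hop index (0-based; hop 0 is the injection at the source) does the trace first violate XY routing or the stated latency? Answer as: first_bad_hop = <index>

  1: Δx=-1 Δy=+0 Δt=3 [ok]
  2: Δx=-1 Δy=+0 Δt=3 [ok]
  3: Δx=-1 Δy=+0 Δt=4 [BAD: Δcyc=4≠L]

first_bad_hop = 3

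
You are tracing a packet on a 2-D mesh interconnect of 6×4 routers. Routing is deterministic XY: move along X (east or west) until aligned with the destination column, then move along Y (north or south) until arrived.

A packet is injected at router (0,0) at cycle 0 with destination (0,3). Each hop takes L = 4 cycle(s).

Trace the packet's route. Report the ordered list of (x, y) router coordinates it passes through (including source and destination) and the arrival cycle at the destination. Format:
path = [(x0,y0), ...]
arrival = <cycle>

[0] x=0 y=0 t=0
[1] x=0 y=1 t=4 →N
[2] x=0 y=2 t=8 →N
[3] x=0 y=3 t=12 →N

path = [(0,0), (0,1), (0,2), (0,3)]
arrival = 12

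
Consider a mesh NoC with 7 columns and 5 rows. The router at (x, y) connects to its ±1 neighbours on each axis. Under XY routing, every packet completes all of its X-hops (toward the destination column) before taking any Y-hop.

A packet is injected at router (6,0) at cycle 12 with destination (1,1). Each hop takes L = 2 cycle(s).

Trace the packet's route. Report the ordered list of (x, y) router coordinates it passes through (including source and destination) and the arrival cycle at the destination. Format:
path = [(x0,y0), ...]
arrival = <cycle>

src (6,0)  cyc=12
W→(5,0)  cyc=14
W→(4,0)  cyc=16
W→(3,0)  cyc=18
W→(2,0)  cyc=20
W→(1,0)  cyc=22
N→(1,1)  cyc=24

path = [(6,0), (5,0), (4,0), (3,0), (2,0), (1,0), (1,1)]
arrival = 24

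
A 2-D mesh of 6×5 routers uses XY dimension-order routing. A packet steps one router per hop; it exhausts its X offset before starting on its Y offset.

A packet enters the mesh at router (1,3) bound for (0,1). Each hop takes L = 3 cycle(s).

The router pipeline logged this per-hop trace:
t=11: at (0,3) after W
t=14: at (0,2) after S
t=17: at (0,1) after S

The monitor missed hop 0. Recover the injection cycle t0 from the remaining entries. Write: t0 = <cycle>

Hop 1 reached at cycle 11; hop k is at t0 + k·L.
So t0 = 11 − 1·3 = 8.

t0 = 8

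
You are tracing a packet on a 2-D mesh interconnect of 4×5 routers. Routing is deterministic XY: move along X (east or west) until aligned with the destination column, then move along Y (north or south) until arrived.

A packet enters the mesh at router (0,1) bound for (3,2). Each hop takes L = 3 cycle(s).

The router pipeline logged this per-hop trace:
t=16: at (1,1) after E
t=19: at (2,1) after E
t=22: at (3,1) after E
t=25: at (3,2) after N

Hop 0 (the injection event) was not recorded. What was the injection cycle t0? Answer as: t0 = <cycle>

t0 = 13

At hop 1 the cycle is 16; in general cyc_k = t0 + kL.
Subtract one hop: t0 = 16 − 3 = 13.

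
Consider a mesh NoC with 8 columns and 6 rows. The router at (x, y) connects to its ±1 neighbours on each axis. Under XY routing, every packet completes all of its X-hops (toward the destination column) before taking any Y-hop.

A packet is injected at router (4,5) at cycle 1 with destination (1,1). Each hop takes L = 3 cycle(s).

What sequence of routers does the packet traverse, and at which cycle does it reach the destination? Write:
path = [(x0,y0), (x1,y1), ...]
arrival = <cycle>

t=1: at (4,5)
t=4: at (3,5) after W
t=7: at (2,5) after W
t=10: at (1,5) after W
t=13: at (1,4) after S
t=16: at (1,3) after S
t=19: at (1,2) after S
t=22: at (1,1) after S

path = [(4,5), (3,5), (2,5), (1,5), (1,4), (1,3), (1,2), (1,1)]
arrival = 22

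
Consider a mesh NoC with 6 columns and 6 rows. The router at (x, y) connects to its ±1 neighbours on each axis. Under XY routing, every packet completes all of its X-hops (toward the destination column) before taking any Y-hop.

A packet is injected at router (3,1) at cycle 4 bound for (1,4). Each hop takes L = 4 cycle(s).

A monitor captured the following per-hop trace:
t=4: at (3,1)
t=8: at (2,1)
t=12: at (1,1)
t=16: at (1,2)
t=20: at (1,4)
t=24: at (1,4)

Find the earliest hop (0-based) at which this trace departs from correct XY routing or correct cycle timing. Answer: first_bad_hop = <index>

first_bad_hop = 4

[1] (-1,+0) / 4c ⇒ ok
[2] (-1,+0) / 4c ⇒ ok
[3] (+0,+1) / 4c ⇒ ok
[4] (+0,+2) / 4c ⇒ BAD: non-unit step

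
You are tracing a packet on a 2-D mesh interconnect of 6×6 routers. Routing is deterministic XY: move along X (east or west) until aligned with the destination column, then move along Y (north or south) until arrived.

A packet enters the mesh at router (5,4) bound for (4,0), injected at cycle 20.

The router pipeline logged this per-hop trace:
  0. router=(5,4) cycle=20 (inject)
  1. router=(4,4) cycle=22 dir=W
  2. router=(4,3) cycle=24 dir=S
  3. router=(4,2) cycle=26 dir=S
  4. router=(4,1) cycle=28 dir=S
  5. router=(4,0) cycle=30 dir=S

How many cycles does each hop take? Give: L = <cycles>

cyc[1] − cyc[0] = 22 − 20 = 2.
That increment is L by definition: L = 2.

L = 2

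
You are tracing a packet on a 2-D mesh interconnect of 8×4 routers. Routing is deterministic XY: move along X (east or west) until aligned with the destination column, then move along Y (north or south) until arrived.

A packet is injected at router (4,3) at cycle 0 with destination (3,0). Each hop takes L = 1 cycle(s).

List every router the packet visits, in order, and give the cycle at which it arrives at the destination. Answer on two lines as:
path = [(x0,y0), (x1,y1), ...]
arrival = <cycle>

path = [(4,3), (3,3), (3,2), (3,1), (3,0)]
arrival = 4

src (4,3)  cyc=0
W→(3,3)  cyc=1
S→(3,2)  cyc=2
S→(3,1)  cyc=3
S→(3,0)  cyc=4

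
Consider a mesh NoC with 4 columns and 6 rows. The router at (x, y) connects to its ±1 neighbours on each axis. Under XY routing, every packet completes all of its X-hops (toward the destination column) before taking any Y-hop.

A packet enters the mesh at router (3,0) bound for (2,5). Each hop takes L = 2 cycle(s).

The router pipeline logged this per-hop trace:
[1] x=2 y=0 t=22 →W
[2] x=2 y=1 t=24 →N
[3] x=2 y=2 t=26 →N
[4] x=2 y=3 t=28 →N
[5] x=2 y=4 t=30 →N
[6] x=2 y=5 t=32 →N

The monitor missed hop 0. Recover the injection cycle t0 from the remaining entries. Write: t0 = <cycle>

t0 = 20

cyc[1] = 22 and cyc[k] = t0 + k·L for every k.
Therefore t0 = 22 − L = 20.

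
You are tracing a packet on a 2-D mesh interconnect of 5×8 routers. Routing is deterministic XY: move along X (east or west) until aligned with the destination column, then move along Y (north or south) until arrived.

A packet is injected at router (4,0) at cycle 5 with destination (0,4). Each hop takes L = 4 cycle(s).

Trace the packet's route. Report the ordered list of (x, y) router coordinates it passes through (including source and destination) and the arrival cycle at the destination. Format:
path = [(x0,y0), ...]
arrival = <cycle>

path = [(4,0), (3,0), (2,0), (1,0), (0,0), (0,1), (0,2), (0,3), (0,4)]
arrival = 37

src (4,0)  cyc=5
W→(3,0)  cyc=9
W→(2,0)  cyc=13
W→(1,0)  cyc=17
W→(0,0)  cyc=21
N→(0,1)  cyc=25
N→(0,2)  cyc=29
N→(0,3)  cyc=33
N→(0,4)  cyc=37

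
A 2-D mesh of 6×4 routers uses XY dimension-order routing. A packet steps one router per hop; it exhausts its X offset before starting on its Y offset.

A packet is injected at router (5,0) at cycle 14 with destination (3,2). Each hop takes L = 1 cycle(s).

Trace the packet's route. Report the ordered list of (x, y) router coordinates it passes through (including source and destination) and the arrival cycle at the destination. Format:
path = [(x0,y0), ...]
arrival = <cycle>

path = [(5,0), (4,0), (3,0), (3,1), (3,2)]
arrival = 18

  0. router=(5,0) cycle=14 (inject)
  1. router=(4,0) cycle=15 dir=W
  2. router=(3,0) cycle=16 dir=W
  3. router=(3,1) cycle=17 dir=N
  4. router=(3,2) cycle=18 dir=N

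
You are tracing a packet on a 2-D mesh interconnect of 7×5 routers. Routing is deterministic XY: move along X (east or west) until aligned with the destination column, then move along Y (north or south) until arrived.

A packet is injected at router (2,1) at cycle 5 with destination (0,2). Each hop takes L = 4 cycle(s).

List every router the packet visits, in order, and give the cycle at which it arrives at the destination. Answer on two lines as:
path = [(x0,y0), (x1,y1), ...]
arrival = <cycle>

hop 0: (2,1) @ cyc 5
hop 1: (1,1) @ cyc 9  [W]
hop 2: (0,1) @ cyc 13  [W]
hop 3: (0,2) @ cyc 17  [N]

path = [(2,1), (1,1), (0,1), (0,2)]
arrival = 17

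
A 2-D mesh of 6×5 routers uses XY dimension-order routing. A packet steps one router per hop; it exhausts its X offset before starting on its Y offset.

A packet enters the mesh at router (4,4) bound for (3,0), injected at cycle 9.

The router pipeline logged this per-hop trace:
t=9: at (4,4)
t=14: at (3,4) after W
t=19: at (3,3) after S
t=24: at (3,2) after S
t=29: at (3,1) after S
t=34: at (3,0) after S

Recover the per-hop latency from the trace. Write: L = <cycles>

L = 5

Between hops 0 and 1 the cycle counter advances 14 − 9 = 5.
One hop costs L cycles, so L = 5.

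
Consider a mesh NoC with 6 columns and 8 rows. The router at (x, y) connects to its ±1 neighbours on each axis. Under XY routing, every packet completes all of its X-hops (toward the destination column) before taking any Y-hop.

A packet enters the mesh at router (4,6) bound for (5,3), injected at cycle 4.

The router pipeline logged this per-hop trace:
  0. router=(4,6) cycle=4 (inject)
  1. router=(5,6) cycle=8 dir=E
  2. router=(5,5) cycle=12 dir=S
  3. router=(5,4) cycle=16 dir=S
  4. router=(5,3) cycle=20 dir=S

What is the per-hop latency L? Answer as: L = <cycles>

L = 4

cyc[1] − cyc[0] = 8 − 4 = 4.
One hop costs L cycles, so L = 4.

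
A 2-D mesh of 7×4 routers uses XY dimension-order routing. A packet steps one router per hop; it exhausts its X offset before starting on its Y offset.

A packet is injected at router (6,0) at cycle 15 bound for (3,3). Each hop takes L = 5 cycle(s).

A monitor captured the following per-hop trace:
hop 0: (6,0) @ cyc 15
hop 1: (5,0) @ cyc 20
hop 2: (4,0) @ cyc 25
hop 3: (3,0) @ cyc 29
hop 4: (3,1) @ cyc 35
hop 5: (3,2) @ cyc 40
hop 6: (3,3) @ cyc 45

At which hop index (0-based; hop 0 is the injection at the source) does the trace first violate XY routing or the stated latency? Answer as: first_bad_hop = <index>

first_bad_hop = 3

  1: Δx=-1 Δy=+0 Δt=5 [ok]
  2: Δx=-1 Δy=+0 Δt=5 [ok]
  3: Δx=-1 Δy=+0 Δt=4 [BAD: Δcyc=4≠L]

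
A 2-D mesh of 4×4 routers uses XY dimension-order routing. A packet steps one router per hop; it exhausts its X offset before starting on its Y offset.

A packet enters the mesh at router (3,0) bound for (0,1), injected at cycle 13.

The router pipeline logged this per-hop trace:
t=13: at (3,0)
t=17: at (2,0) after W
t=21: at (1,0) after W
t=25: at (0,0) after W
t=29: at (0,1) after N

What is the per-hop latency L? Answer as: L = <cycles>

cyc[1] − cyc[0] = 17 − 13 = 4.
Per-hop latency L = Δcyc = 4.

L = 4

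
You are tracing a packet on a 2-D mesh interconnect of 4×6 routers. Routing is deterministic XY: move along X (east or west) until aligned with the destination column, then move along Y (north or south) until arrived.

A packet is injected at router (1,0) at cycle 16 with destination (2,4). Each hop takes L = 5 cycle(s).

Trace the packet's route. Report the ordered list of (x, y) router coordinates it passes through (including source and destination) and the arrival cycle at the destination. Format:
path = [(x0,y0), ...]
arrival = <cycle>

path = [(1,0), (2,0), (2,1), (2,2), (2,3), (2,4)]
arrival = 41

hop 0: (1,0) @ cyc 16
hop 1: (2,0) @ cyc 21  [E]
hop 2: (2,1) @ cyc 26  [N]
hop 3: (2,2) @ cyc 31  [N]
hop 4: (2,3) @ cyc 36  [N]
hop 5: (2,4) @ cyc 41  [N]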